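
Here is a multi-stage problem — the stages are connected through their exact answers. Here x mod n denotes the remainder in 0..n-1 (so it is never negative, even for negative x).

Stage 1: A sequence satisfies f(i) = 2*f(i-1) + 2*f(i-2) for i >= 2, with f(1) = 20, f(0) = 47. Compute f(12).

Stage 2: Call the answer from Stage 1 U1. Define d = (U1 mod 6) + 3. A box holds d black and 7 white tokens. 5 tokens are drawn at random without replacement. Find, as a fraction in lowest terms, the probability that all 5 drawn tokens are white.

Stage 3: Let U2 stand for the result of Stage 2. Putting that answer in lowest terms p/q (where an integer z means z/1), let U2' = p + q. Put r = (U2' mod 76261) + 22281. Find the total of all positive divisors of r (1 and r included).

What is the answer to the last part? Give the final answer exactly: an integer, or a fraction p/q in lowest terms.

42300

Stage 1: f(2) = 2*(20) + 2*(47) = 134; iterating: f(2)=134, f(3)=308, f(4)=884, f(5)=2384, f(6)=6536, f(7)=17840, f(8)=48752, f(9)=133184, f(10)=363872, f(11)=994112, f(12)=2715968; answer 2715968
Stage 2: U1 = 2715968; d = 5; total draws C(12,5) = 792; favorable C(7,5) = 21; P = 7/264; answer 7/264
Stage 3: U2 = 7/264; threaded value p + q = 271; r = 22552; 22552 = 2^3 * 2819; sigma = (1 + 2 + 4 + 8) * (1 + 2819) = 15 * 2820 = 42300; answer 42300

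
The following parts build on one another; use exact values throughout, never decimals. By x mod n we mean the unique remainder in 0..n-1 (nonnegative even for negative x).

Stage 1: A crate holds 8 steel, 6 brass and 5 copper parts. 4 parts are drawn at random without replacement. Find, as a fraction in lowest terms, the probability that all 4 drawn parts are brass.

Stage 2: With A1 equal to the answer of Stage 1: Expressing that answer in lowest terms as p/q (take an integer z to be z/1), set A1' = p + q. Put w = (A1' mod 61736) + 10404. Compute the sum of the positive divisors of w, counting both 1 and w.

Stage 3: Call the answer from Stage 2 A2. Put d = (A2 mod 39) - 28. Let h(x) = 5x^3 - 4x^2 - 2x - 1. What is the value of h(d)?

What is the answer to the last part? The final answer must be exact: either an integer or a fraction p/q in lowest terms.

-90533

Stage 1: total draws C(19,4) = 3876; favorable C(6,4) = 15; P = 5/1292; answer 5/1292
Stage 2: A1 = 5/1292; threaded value p + q = 1297; w = 11701; 11701 is prime, so its only divisors are 1 and 11701; sigma = 1 + 11701 = 11702; answer 11702
Stage 3: A2 = 11702; d = -26; 5*(-26)^3 - 4*(-26)^2 - 2*(-26)^1 - 1 = (-87880) + (-2704) + (52) + (-1) = -90533; answer -90533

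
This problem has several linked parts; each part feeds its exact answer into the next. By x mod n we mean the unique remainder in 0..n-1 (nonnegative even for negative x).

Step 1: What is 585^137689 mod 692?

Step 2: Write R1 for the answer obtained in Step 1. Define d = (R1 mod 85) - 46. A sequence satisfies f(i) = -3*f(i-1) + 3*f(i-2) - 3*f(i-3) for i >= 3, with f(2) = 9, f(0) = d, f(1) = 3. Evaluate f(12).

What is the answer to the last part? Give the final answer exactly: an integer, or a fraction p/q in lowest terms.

Step 1: squarings mod 692: 585^1=585, 585^2=377, 585^4=269, 585^8=393, 585^16=133, 585^32=389, 585^64=465, 585^128=321, 585^256=625, 585^512=337, 585^1024=81, 585^2048=333, 585^4096=169, 585^8192=189, 585^16384=429, 585^32768=661, 585^65536=269, 585^131072=393; 585^137689 = 585^1 * 585^8 * 585^16 * 585^64 * 585^128 * 585^256 * 585^2048 * 585^4096 * 585^131072 = 549 (mod 692); answer 549
Step 2: R1 = 549; d = -7; f(3) = -3*(9) + 3*(3) - 3*(-7) = 3; iterating: f(3)=3, f(4)=9, f(5)=-45, f(6)=153, f(7)=-621, f(8)=2457, f(9)=-9693, f(10)=38313, f(11)=-151389, f(12)=598185; answer 598185

598185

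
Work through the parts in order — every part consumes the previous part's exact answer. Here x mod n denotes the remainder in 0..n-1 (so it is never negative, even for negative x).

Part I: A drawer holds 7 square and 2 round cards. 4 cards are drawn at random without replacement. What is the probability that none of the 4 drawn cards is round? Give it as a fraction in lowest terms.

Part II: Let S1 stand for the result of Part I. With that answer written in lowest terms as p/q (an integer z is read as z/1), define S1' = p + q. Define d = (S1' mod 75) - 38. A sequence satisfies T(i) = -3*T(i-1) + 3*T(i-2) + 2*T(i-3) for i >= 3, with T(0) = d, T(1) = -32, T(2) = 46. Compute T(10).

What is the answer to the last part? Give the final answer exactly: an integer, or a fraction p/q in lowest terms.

Part I: total draws C(9,4) = 126; favorable C(7,4) = 35; P = 5/18; answer 5/18
Part II: S1 = 5/18; threaded value p + q = 23; d = -15; T(3) = -3*(46) + 3*(-32) + 2*(-15) = -264; iterating: T(3)=-264, T(4)=866, T(5)=-3298, T(6)=11964, T(7)=-44054, T(8)=161458, T(9)=-592608, T(10)=2174090; answer 2174090

2174090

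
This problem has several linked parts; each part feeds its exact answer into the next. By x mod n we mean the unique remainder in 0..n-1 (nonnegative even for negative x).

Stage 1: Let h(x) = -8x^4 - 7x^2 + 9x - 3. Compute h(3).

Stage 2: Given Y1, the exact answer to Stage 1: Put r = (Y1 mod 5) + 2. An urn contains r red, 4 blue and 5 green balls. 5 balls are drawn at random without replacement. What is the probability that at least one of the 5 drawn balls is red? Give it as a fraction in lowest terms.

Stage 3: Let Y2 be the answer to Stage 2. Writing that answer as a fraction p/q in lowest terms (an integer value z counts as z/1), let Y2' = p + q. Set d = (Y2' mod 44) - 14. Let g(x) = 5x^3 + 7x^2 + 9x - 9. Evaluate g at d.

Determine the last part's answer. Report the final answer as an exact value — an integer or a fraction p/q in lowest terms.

-16

Stage 1: -8*(3)^4 - 7*(3)^2 + 9*(3)^1 - 3 = (-648) + (-63) + (27) + (-3) = -687; answer -687
Stage 2: Y1 = -687; r = 5; total draws C(14,5) = 2002; complement C(9,5) = 126; favorable 2002 - 126 = 1876; P = 134/143; answer 134/143
Stage 3: Y2 = 134/143; threaded value p + q = 277; d = -1; 5*(-1)^3 + 7*(-1)^2 + 9*(-1)^1 - 9 = (-5) + (7) + (-9) + (-9) = -16; answer -16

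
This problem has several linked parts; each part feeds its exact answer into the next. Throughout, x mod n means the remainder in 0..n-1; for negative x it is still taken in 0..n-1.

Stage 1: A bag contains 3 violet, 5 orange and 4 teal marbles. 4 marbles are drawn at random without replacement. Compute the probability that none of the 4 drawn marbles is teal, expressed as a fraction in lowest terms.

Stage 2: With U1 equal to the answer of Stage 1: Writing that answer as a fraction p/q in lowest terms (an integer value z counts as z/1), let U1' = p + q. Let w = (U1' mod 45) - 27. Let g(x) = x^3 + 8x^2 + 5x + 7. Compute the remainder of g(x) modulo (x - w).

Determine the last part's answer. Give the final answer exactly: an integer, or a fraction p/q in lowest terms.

51

Stage 1: total draws C(12,4) = 495; favorable C(8,4) = 70; P = 14/99; answer 14/99
Stage 2: U1 = 14/99; threaded value p + q = 113; w = -4; remainder = value at the root: 1*(-4)^3 + 8*(-4)^2 + 5*(-4)^1 + 7 = (-64) + (128) + (-20) + (7) = 51; answer 51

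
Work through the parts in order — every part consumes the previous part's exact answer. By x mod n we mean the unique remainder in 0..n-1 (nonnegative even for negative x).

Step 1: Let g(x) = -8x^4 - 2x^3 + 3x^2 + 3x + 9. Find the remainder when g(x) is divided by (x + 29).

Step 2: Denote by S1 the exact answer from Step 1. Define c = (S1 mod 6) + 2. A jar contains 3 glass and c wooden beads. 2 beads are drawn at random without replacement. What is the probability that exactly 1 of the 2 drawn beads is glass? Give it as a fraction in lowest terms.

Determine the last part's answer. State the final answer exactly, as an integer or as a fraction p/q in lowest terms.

7/15

Step 1: remainder = value at the root: -8*(-29)^4 - 2*(-29)^3 + 3*(-29)^2 + 3*(-29)^1 + 9 = (-5658248) + (48778) + (2523) + (-87) + (9) = -5607025; answer -5607025
Step 2: S1 = -5607025; c = 7; total draws C(10,2) = 45; favorable C(3,1)*C(7,1) = 21; P = 7/15; answer 7/15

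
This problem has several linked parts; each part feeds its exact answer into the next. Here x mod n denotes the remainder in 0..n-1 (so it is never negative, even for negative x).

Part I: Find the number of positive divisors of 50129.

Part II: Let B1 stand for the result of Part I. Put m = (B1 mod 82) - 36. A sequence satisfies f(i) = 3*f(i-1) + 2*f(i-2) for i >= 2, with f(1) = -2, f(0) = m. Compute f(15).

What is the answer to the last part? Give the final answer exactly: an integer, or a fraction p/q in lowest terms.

-962721154

Part I: 50129 is prime, so its only divisors are 1 and 50129; count = 2; answer 2
Part II: B1 = 2; m = -34; f(2) = 3*(-2) + 2*(-34) = -74; iterating: f(2)=-74, f(3)=-226, f(4)=-826, f(5)=-2930, f(6)=-10442, f(7)=-37186, f(8)=-132442, f(9)=-471698, f(10)=-1679978, f(11)=-5983330, f(12)=-21309946, f(13)=-75896498, f(14)=-270309386, f(15)=-962721154; answer -962721154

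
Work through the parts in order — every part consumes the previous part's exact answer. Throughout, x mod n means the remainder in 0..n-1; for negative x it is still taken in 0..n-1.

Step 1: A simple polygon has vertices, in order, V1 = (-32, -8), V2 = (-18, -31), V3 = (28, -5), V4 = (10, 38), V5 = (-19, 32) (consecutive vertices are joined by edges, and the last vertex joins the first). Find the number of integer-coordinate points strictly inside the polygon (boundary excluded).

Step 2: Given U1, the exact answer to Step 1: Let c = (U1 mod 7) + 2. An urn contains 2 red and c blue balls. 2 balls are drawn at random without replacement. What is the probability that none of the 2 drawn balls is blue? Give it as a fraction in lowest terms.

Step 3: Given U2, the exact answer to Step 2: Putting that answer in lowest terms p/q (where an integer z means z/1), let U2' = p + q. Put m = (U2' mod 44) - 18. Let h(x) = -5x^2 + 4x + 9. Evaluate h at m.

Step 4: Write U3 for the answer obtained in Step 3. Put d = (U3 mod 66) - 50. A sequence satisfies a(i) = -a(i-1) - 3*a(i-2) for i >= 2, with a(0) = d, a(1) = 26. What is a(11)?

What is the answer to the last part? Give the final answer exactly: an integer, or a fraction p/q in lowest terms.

7694

Step 1: cross terms: (-32*-31 - -18*-8)=848, (-18*-5 - 28*-31)=958, (28*38 - 10*-5)=1114, (10*32 - -19*38)=1042, (-19*-8 - -32*32)=1176; twice the area = |5138| = 5138; area = 2569; boundary points = 1 + 2 + 1 + 1 + 1 = 6; strictly interior points = area - boundary/2 + 1 = 2567; answer 2567
Step 2: U1 = 2567; c = 7; total draws C(9,2) = 36; favorable C(2,2) = 1; P = 1/36; answer 1/36
Step 3: U2 = 1/36; threaded value p + q = 37; m = 19; -5*(19)^2 + 4*(19)^1 + 9 = (-1805) + (76) + (9) = -1720; answer -1720
Step 4: U3 = -1720; d = 12; a(2) = -1*(26) - 3*(12) = -62; iterating: a(2)=-62, a(3)=-16, a(4)=202, a(5)=-154, a(6)=-452, a(7)=914, a(8)=442, a(9)=-3184, a(10)=1858, a(11)=7694; answer 7694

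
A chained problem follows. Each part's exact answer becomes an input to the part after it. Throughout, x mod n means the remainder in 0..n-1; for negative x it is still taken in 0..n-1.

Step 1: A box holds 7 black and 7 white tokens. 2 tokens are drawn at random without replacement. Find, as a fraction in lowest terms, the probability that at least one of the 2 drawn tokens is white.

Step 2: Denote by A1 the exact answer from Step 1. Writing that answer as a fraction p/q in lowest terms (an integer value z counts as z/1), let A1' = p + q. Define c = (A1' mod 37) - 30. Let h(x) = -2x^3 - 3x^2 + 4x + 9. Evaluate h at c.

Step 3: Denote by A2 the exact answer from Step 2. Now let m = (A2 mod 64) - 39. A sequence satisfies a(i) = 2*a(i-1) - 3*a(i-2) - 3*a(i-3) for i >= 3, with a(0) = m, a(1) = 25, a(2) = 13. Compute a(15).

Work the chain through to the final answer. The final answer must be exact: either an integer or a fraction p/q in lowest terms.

423077

Step 1: total draws C(14,2) = 91; complement C(7,2) = 21; favorable 91 - 21 = 70; P = 10/13; answer 10/13
Step 2: A1 = 10/13; threaded value p + q = 23; c = -7; -2*(-7)^3 - 3*(-7)^2 + 4*(-7)^1 + 9 = (686) + (-147) + (-28) + (9) = 520; answer 520
Step 3: A2 = 520; m = -31; a(3) = 2*(13) - 3*(25) - 3*(-31) = 44; iterating: a(3)=44, a(4)=-26, a(5)=-223, a(6)=-500, a(7)=-253, a(8)=1663, a(9)=5585, a(10)=6940, a(11)=-7864, a(12)=-53303, a(13)=-103834, a(14)=-24167, a(15)=423077; answer 423077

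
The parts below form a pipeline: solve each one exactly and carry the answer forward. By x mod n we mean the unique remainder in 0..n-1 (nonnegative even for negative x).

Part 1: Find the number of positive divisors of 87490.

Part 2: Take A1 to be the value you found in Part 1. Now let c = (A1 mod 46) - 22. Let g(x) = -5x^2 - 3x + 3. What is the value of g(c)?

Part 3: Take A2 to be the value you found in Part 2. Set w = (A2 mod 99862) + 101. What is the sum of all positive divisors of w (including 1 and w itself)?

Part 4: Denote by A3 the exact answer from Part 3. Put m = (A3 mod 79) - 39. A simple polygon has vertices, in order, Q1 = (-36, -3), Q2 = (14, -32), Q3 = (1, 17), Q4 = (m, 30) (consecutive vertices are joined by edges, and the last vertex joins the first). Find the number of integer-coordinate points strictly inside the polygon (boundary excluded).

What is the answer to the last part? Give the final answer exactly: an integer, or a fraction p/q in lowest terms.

1555

Part 1: 87490 = 2 * 5 * 13 * 673; number of divisors = (1+1) * (1+1) * (1+1) * (1+1) = 16; answer 16
Part 2: A1 = 16; c = -6; -5*(-6)^2 - 3*(-6)^1 + 3 = (-180) + (18) + (3) = -159; answer -159
Part 3: A2 = -159; w = 99804; 99804 = 2^2 * 3 * 8317; sigma = (1 + 2 + 4) * (1 + 3) * (1 + 8317) = 7 * 4 * 8318 = 232904; answer 232904
Part 4: A3 = 232904; m = -27; cross terms: (-36*-32 - 14*-3)=1194, (14*17 - 1*-32)=270, (1*30 - -27*17)=489, (-27*-3 - -36*30)=1161; twice the area = |3114| = 3114; area = 1557; boundary points = 1 + 1 + 1 + 3 = 6; strictly interior points = area - boundary/2 + 1 = 1555; answer 1555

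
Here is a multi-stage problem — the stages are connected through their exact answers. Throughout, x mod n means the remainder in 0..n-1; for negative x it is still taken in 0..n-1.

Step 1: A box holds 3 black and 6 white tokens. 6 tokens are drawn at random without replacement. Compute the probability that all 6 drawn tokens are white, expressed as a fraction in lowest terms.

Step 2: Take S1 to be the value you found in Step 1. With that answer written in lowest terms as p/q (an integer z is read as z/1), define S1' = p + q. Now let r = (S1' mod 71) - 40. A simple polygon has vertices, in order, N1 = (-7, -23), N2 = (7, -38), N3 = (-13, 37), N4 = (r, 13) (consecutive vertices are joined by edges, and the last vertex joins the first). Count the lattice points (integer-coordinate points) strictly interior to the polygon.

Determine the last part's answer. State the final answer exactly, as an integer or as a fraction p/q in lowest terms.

Step 1: total draws C(9,6) = 84; favorable C(6,6) = 1; P = 1/84; answer 1/84
Step 2: S1 = 1/84; threaded value p + q = 85; r = -26; cross terms: (-7*-38 - 7*-23)=427, (7*37 - -13*-38)=-235, (-13*13 - -26*37)=793, (-26*-23 - -7*13)=689; twice the area = |1674| = 1674; area = 837; boundary points = 1 + 5 + 1 + 1 = 8; strictly interior points = area - boundary/2 + 1 = 834; answer 834

834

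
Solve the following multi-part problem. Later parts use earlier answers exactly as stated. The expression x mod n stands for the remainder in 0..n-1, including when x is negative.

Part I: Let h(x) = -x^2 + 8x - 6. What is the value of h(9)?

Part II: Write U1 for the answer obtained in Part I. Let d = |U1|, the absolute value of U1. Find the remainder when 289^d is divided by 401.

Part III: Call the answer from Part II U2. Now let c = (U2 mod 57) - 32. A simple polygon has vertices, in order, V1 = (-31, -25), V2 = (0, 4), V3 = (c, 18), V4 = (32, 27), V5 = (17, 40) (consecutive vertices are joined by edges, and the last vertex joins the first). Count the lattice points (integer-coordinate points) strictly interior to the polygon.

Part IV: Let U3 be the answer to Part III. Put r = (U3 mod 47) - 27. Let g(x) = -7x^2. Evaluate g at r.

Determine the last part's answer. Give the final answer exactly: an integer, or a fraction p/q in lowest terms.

Part I: -1*(9)^2 + 8*(9)^1 - 6 = (-81) + (72) + (-6) = -15; answer -15
Part II: U1 = -15; d = 15; squarings mod 401: 289^1=289, 289^2=113, 289^4=338, 289^8=360; 289^15 = 289^1 * 289^2 * 289^4 * 289^8 = 275 (mod 401); answer 275
Part III: U2 = 275; c = 15; cross terms: (-31*4 - 0*-25)=-124, (0*18 - 15*4)=-60, (15*27 - 32*18)=-171, (32*40 - 17*27)=821, (17*-25 - -31*40)=815; twice the area = |1281| = 1281; area = 1281/2; boundary points = 1 + 1 + 1 + 1 + 1 = 5; strictly interior points = area - boundary/2 + 1 = 639; answer 639
Part IV: U3 = 639; r = 1; -7*(1)^2 = (-7) = -7; answer -7

-7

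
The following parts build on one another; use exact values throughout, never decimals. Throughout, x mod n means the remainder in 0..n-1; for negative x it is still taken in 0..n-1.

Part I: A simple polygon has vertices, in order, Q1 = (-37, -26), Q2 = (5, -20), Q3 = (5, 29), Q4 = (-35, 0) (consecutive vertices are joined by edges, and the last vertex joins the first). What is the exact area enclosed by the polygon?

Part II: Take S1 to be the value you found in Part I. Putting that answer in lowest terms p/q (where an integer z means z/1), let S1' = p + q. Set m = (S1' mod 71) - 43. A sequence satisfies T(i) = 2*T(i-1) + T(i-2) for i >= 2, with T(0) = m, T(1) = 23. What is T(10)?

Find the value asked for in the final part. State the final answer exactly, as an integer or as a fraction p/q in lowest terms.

41889

Part I: cross terms: (-37*-20 - 5*-26)=870, (5*29 - 5*-20)=245, (5*0 - -35*29)=1015, (-35*-26 - -37*0)=910; twice the area = |3040| = 3040; area = 1520; answer 1520
Part II: S1 = 1520; threaded value p + q = 1521; m = -13; T(2) = 2*(23) + 1*(-13) = 33; iterating: T(2)=33, T(3)=89, T(4)=211, T(5)=511, T(6)=1233, T(7)=2977, T(8)=7187, T(9)=17351, T(10)=41889; answer 41889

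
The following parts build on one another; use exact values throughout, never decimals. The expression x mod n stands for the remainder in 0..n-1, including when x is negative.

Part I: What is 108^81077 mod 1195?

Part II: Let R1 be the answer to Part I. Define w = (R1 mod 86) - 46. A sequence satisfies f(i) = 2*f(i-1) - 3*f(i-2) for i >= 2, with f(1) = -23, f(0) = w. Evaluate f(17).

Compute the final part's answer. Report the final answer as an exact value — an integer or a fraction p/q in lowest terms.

Part I: squarings mod 1195: 108^1=108, 108^2=909, 108^4=536, 108^8=496, 108^16=1041, 108^32=1011, 108^64=396, 108^128=271, 108^256=546, 108^512=561, 108^1024=436, 108^2048=91, 108^4096=1111, 108^8192=1081, 108^16384=1046, 108^32768=691, 108^65536=676; 108^81077 = 108^1 * 108^4 * 108^16 * 108^32 * 108^128 * 108^1024 * 108^2048 * 108^4096 * 108^8192 * 108^65536 = 1118 (mod 1195); answer 1118
Part II: R1 = 1118; w = -46; f(2) = 2*(-23) - 3*(-46) = 92; iterating: f(2)=92, f(3)=253, f(4)=230, f(5)=-299, f(6)=-1288, f(7)=-1679, f(8)=506, f(9)=6049, f(10)=10580, f(11)=3013, f(12)=-25714, f(13)=-60467, f(14)=-43792, f(15)=93817, f(16)=319010, f(17)=356569; answer 356569

356569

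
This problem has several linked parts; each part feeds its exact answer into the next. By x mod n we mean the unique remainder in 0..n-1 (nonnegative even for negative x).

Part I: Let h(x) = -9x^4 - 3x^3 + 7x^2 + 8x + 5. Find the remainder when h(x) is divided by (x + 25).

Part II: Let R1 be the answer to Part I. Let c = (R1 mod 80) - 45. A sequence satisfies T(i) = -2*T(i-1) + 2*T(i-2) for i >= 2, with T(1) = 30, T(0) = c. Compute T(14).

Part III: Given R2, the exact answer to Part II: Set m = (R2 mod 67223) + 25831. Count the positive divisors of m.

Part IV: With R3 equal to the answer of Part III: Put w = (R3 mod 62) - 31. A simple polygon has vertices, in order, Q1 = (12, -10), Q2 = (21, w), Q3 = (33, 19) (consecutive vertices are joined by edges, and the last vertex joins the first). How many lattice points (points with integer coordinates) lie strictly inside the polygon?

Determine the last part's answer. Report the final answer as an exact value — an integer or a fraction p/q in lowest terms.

Part I: remainder = value at the root: -9*(-25)^4 - 3*(-25)^3 + 7*(-25)^2 + 8*(-25)^1 + 5 = (-3515625) + (46875) + (4375) + (-200) + (5) = -3464570; answer -3464570
Part II: R1 = -3464570; c = 25; T(2) = -2*(30) + 2*(25) = -10; iterating: T(2)=-10, T(3)=80, T(4)=-180, T(5)=520, T(6)=-1400, T(7)=3840, T(8)=-10480, T(9)=28640, T(10)=-78240, T(11)=213760, T(12)=-584000, T(13)=1595520, T(14)=-4359040; answer -4359040
Part III: R2 = -4359040; m = 36286; 36286 = 2 * 18143; number of divisors = (1+1) * (1+1) = 4; answer 4
Part IV: R3 = 4; w = -27; cross terms: (12*-27 - 21*-10)=-114, (21*19 - 33*-27)=1290, (33*-10 - 12*19)=-558; twice the area = |618| = 618; area = 309; boundary points = 1 + 2 + 1 = 4; strictly interior points = area - boundary/2 + 1 = 308; answer 308

308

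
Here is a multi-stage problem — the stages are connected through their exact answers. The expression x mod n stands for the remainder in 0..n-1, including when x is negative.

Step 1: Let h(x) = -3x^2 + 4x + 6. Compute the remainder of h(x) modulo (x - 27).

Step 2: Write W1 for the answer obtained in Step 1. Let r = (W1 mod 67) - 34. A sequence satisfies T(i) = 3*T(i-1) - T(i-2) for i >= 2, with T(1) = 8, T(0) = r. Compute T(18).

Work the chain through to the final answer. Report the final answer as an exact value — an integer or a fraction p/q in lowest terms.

290529426

Step 1: remainder = value at the root: -3*(27)^2 + 4*(27)^1 + 6 = (-2187) + (108) + (6) = -2073; answer -2073
Step 2: W1 = -2073; r = -30; T(2) = 3*(8) - 1*(-30) = 54; iterating: T(2)=54, T(3)=154, T(4)=408, T(5)=1070, T(6)=2802, T(7)=7336, T(8)=19206, T(9)=50282, T(10)=131640, T(11)=344638, T(12)=902274, T(13)=2362184, T(14)=6184278, T(15)=16190650, T(16)=42387672, T(17)=110972366, T(18)=290529426; answer 290529426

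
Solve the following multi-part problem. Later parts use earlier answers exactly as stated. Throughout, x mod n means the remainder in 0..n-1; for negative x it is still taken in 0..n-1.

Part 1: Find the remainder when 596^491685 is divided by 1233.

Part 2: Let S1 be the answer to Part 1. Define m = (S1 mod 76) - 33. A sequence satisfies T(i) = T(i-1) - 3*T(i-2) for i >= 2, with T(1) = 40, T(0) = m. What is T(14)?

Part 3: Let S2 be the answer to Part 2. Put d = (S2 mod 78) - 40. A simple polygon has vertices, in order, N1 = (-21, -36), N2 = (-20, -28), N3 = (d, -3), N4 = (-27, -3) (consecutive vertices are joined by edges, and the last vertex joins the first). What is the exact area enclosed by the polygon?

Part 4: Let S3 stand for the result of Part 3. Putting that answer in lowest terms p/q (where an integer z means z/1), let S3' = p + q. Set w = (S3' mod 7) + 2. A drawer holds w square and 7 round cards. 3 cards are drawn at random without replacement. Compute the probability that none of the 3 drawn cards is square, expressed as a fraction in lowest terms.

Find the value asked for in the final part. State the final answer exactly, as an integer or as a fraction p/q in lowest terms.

Part 1: squarings mod 1233: 596^1=596, 596^2=112, 596^4=214, 596^8=175, 596^16=1033, 596^32=544, 596^64=16, 596^128=256, 596^256=187, 596^512=445, 596^1024=745, 596^2048=175, 596^4096=1033, 596^8192=544, 596^16384=16, 596^32768=256, 596^65536=187, 596^131072=445, 596^262144=745; 596^491685 = 596^1 * 596^4 * 596^32 * 596^128 * 596^32768 * 596^65536 * 596^131072 * 596^262144 = 593 (mod 1233); answer 593
Part 2: S1 = 593; m = 28; T(2) = 1*(40) - 3*(28) = -44; iterating: T(2)=-44, T(3)=-164, T(4)=-32, T(5)=460, T(6)=556, T(7)=-824, T(8)=-2492, T(9)=-20, T(10)=7456, T(11)=7516, T(12)=-14852, T(13)=-37400, T(14)=7156; answer 7156
Part 3: S2 = 7156; d = 18; cross terms: (-21*-28 - -20*-36)=-132, (-20*-3 - 18*-28)=564, (18*-3 - -27*-3)=-135, (-27*-36 - -21*-3)=909; twice the area = |1206| = 1206; area = 603; answer 603
Part 4: S3 = 603; threaded value p + q = 604; w = 4; total draws C(11,3) = 165; favorable C(7,3) = 35; P = 7/33; answer 7/33

7/33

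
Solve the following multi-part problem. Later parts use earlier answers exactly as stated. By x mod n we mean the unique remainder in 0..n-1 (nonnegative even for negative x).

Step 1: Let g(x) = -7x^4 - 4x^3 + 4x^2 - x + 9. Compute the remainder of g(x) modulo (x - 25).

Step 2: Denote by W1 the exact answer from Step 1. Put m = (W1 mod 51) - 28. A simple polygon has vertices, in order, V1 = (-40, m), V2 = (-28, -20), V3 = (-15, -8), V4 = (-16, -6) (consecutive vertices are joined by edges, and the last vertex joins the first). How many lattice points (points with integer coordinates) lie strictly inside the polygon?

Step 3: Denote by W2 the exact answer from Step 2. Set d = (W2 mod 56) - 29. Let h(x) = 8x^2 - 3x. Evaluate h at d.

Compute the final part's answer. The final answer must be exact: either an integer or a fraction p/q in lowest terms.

5486

Step 1: remainder = value at the root: -7*(25)^4 - 4*(25)^3 + 4*(25)^2 - 1*(25)^1 + 9 = (-2734375) + (-62500) + (2500) + (-25) + (9) = -2794391; answer -2794391
Step 2: W1 = -2794391; m = -27; cross terms: (-40*-20 - -28*-27)=44, (-28*-8 - -15*-20)=-76, (-15*-6 - -16*-8)=-38, (-16*-27 - -40*-6)=192; twice the area = |122| = 122; area = 61; boundary points = 1 + 1 + 1 + 3 = 6; strictly interior points = area - boundary/2 + 1 = 59; answer 59
Step 3: W2 = 59; d = -26; 8*(-26)^2 - 3*(-26)^1 = (5408) + (78) = 5486; answer 5486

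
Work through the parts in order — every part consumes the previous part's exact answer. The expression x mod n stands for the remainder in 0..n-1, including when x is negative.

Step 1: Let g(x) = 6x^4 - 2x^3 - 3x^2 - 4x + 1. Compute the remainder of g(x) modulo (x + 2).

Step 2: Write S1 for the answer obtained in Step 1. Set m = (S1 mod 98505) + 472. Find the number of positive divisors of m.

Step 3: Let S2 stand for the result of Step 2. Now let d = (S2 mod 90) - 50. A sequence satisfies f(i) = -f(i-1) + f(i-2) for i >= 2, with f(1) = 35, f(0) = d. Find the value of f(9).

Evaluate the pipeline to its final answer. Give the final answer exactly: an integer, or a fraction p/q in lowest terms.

2156

Step 1: remainder = value at the root: 6*(-2)^4 - 2*(-2)^3 - 3*(-2)^2 - 4*(-2)^1 + 1 = (96) + (16) + (-12) + (8) + (1) = 109; answer 109
Step 2: S1 = 109; m = 581; 581 = 7 * 83; number of divisors = (1+1) * (1+1) = 4; answer 4
Step 3: S2 = 4; d = -46; f(2) = -1*(35) + 1*(-46) = -81; iterating: f(2)=-81, f(3)=116, f(4)=-197, f(5)=313, f(6)=-510, f(7)=823, f(8)=-1333, f(9)=2156; answer 2156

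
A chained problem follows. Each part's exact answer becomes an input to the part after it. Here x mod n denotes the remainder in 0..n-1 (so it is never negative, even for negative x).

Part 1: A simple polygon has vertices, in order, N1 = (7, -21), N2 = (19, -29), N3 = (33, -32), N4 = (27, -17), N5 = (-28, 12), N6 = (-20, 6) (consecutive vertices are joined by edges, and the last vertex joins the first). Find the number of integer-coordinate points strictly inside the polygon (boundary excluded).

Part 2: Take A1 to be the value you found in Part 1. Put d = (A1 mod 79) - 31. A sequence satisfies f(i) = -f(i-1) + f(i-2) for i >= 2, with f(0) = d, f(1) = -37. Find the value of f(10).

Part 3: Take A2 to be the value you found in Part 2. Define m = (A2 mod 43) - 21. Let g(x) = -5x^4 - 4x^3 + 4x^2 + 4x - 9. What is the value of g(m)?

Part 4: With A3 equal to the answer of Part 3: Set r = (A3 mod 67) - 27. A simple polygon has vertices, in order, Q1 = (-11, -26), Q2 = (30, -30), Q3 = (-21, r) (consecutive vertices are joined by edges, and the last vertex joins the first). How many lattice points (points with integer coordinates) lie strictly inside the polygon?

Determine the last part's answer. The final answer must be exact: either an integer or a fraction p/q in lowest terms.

369

Part 1: cross terms: (7*-29 - 19*-21)=196, (19*-32 - 33*-29)=349, (33*-17 - 27*-32)=303, (27*12 - -28*-17)=-152, (-28*6 - -20*12)=72, (-20*-21 - 7*6)=378; twice the area = |1146| = 1146; area = 573; boundary points = 4 + 1 + 3 + 1 + 2 + 27 = 38; strictly interior points = area - boundary/2 + 1 = 555; answer 555
Part 2: A1 = 555; d = -29; f(2) = -1*(-37) + 1*(-29) = 8; iterating: f(2)=8, f(3)=-45, f(4)=53, f(5)=-98, f(6)=151, f(7)=-249, f(8)=400, f(9)=-649, f(10)=1049; answer 1049
Part 3: A2 = 1049; m = -4; -5*(-4)^4 - 4*(-4)^3 + 4*(-4)^2 + 4*(-4)^1 - 9 = (-1280) + (256) + (64) + (-16) + (-9) = -985; answer -985
Part 4: A3 = -985; r = -7; cross terms: (-11*-30 - 30*-26)=1110, (30*-7 - -21*-30)=-840, (-21*-26 - -11*-7)=469; twice the area = |739| = 739; area = 739/2; boundary points = 1 + 1 + 1 = 3; strictly interior points = area - boundary/2 + 1 = 369; answer 369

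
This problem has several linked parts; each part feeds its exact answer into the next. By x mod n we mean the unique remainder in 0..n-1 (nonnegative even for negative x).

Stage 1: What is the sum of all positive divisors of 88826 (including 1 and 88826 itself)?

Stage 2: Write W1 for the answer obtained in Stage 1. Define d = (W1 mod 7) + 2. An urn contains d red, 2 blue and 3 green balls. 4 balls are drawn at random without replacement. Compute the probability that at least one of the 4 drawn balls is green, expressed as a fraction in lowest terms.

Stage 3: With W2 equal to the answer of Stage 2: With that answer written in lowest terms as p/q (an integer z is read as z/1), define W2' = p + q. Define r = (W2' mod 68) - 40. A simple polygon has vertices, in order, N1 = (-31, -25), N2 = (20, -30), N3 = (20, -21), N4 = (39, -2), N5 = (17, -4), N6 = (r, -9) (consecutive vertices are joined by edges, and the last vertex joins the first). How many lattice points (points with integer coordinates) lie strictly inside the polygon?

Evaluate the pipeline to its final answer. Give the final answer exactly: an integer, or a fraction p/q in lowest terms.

1308

Stage 1: 88826 = 2 * 23 * 1931; sigma = (1 + 2) * (1 + 23) * (1 + 1931) = 3 * 24 * 1932 = 139104; answer 139104
Stage 2: W1 = 139104; d = 2; total draws C(7,4) = 35; complement C(4,4) = 1; favorable 35 - 1 = 34; P = 34/35; answer 34/35
Stage 3: W2 = 34/35; threaded value p + q = 69; r = -39; cross terms: (-31*-30 - 20*-25)=1430, (20*-21 - 20*-30)=180, (20*-2 - 39*-21)=779, (39*-4 - 17*-2)=-122, (17*-9 - -39*-4)=-309, (-39*-25 - -31*-9)=696; twice the area = |2654| = 2654; area = 1327; boundary points = 1 + 9 + 19 + 2 + 1 + 8 = 40; strictly interior points = area - boundary/2 + 1 = 1308; answer 1308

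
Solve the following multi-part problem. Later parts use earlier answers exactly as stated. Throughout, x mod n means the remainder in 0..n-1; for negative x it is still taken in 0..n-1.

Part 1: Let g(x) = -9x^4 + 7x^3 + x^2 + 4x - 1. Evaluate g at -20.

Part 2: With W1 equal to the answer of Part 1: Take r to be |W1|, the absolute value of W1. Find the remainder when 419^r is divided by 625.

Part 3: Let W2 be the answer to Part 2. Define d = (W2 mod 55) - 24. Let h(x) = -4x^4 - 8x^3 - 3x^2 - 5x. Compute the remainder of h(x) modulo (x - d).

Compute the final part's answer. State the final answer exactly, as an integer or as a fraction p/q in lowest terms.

Part 1: -9*(-20)^4 + 7*(-20)^3 + 1*(-20)^2 + 4*(-20)^1 - 1 = (-1440000) + (-56000) + (400) + (-80) + (-1) = -1495681; answer -1495681
Part 2: W1 = -1495681; r = 1495681; squarings mod 625: 419^1=419, 419^2=561, 419^4=346, 419^8=341, 419^16=31, 419^32=336, 419^64=396, 419^128=566, 419^256=356, 419^512=486, 419^1024=571, 419^2048=416, 419^4096=556, 419^8192=386, 419^16384=246, 419^32768=516, 419^65536=6, 419^131072=36, 419^262144=46, 419^524288=241, 419^1048576=581; 419^1495681 = 419^1 * 419^128 * 419^512 * 419^4096 * 419^16384 * 419^32768 * 419^131072 * 419^262144 * 419^1048576 = 19 (mod 625); answer 19
Part 3: W2 = 19; d = -5; remainder = value at the root: -4*(-5)^4 - 8*(-5)^3 - 3*(-5)^2 - 5*(-5)^1 = (-2500) + (1000) + (-75) + (25) = -1550; answer -1550

-1550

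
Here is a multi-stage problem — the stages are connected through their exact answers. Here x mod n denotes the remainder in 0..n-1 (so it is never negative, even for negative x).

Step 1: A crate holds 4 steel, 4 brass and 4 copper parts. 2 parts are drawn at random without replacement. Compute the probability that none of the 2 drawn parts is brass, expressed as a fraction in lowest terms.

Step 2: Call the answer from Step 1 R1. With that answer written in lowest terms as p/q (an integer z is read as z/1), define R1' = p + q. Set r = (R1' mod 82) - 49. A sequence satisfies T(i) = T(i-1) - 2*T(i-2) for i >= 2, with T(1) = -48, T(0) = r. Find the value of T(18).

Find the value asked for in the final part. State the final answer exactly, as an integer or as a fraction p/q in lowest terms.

Step 1: total draws C(12,2) = 66; favorable C(8,2) = 28; P = 14/33; answer 14/33
Step 2: R1 = 14/33; threaded value p + q = 47; r = -2; T(2) = 1*(-48) - 2*(-2) = -44; iterating: T(2)=-44, T(3)=52, T(4)=140, T(5)=36, T(6)=-244, T(7)=-316, T(8)=172, T(9)=804, T(10)=460, T(11)=-1148, T(12)=-2068, T(13)=228, T(14)=4364, T(15)=3908, T(16)=-4820, T(17)=-12636, T(18)=-2996; answer -2996

-2996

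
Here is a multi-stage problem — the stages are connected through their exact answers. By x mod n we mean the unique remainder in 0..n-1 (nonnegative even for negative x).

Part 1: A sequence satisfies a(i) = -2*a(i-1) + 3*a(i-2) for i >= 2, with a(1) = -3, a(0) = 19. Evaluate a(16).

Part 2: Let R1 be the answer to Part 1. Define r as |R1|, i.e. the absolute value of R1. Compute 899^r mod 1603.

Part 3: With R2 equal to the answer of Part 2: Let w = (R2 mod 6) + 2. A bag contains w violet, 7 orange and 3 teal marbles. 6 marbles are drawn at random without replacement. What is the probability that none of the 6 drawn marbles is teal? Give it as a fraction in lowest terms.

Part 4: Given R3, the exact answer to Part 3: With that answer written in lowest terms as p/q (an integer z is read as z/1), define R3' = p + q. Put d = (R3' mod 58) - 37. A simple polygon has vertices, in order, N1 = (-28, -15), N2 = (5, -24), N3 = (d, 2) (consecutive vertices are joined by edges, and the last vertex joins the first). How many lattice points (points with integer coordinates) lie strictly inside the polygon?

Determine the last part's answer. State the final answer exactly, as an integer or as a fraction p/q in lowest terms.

315

Part 1: a(2) = -2*(-3) + 3*(19) = 63; iterating: a(2)=63, a(3)=-135, a(4)=459, a(5)=-1323, a(6)=4023, a(7)=-12015, a(8)=36099, a(9)=-108243, a(10)=324783, a(11)=-974295, a(12)=2922939, a(13)=-8768763, a(14)=26306343, a(15)=-78918975, a(16)=236756979; answer 236756979
Part 2: R1 = 236756979; r = 236756979; squarings mod 1603: 899^1=899, 899^2=289, 899^4=165, 899^8=1577, 899^16=676, 899^32=121, 899^64=214, 899^128=912, 899^256=1390, 899^512=485, 899^1024=1187, 899^2048=1535, 899^4096=1418, 899^8192=562, 899^16384=53, 899^32768=1206, 899^65536=515, 899^131072=730, 899^262144=704, 899^524288=289, 899^1048576=165, 899^2097152=1577, 899^4194304=676, 899^8388608=121, 899^16777216=214, 899^33554432=912, 899^67108864=1390, 899^134217728=485; 899^236756979 = 899^1 * 899^2 * 899^16 * 899^32 * 899^64 * 899^128 * 899^256 * 899^512 * 899^1024 * 899^2048 * 899^4096 * 899^32768 * 899^262144 * 899^524288 * 899^1048576 * 899^33554432 * 899^67108864 * 899^134217728 = 1084 (mod 1603); answer 1084
Part 3: R2 = 1084; w = 6; total draws C(16,6) = 8008; favorable C(13,6) = 1716; P = 3/14; answer 3/14
Part 4: R3 = 3/14; threaded value p + q = 17; d = -20; cross terms: (-28*-24 - 5*-15)=747, (5*2 - -20*-24)=-470, (-20*-15 - -28*2)=356; twice the area = |633| = 633; area = 633/2; boundary points = 3 + 1 + 1 = 5; strictly interior points = area - boundary/2 + 1 = 315; answer 315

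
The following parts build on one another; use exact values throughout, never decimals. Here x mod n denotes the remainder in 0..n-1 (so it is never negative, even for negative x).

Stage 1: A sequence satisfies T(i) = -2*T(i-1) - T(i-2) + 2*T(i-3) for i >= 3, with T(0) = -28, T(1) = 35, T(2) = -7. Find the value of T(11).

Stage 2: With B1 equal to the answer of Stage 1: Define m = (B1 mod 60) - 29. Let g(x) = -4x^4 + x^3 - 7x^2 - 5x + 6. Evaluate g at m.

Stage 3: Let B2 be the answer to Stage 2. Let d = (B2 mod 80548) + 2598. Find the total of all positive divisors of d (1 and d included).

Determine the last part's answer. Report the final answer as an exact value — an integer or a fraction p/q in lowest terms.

69984

Stage 1: T(3) = -2*(-7) - 1*(35) + 2*(-28) = -77; iterating: T(3)=-77, T(4)=231, T(5)=-399, T(6)=413, T(7)=35, T(8)=-1281, T(9)=3353, T(10)=-5355, T(11)=4795; answer 4795
Stage 2: B1 = 4795; m = 26; -4*(26)^4 + 1*(26)^3 - 7*(26)^2 - 5*(26)^1 + 6 = (-1827904) + (17576) + (-4732) + (-130) + (6) = -1815184; answer -1815184
Stage 3: B2 = -1815184; d = 40018; 40018 = 2 * 11 * 17 * 107; sigma = (1 + 2) * (1 + 11) * (1 + 17) * (1 + 107) = 3 * 12 * 18 * 108 = 69984; answer 69984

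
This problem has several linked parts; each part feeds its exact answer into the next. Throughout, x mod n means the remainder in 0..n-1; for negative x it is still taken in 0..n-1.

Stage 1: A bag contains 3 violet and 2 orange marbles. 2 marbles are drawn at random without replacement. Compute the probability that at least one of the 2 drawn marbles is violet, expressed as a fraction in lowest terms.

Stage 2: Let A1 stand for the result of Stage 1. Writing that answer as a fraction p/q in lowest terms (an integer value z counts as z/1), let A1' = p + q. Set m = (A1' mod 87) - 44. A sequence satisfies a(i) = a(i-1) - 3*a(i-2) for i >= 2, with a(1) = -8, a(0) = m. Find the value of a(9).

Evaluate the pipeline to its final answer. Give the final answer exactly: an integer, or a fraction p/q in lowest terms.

Stage 1: total draws C(5,2) = 10; complement C(2,2) = 1; favorable 10 - 1 = 9; P = 9/10; answer 9/10
Stage 2: A1 = 9/10; threaded value p + q = 19; m = -25; a(2) = 1*(-8) - 3*(-25) = 67; iterating: a(2)=67, a(3)=91, a(4)=-110, a(5)=-383, a(6)=-53, a(7)=1096, a(8)=1255, a(9)=-2033; answer -2033

-2033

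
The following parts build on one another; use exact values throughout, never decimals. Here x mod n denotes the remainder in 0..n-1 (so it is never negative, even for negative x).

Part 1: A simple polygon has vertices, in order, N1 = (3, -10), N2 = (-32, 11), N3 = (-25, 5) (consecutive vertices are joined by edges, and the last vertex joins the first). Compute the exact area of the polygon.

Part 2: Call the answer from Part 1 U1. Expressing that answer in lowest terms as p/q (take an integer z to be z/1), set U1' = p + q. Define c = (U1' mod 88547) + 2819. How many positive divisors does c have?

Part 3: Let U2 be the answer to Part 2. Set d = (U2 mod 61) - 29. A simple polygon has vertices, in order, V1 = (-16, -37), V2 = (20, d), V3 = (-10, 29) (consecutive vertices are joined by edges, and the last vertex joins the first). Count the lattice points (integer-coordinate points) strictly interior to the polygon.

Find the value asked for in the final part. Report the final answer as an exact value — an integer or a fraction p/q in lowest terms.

1123

Part 1: cross terms: (3*11 - -32*-10)=-287, (-32*5 - -25*11)=115, (-25*-10 - 3*5)=235; twice the area = |63| = 63; area = 63/2; answer 63/2
Part 2: U1 = 63/2; threaded value p + q = 65; c = 2884; 2884 = 2^2 * 7 * 103; number of divisors = (2+1) * (1+1) * (1+1) = 12; answer 12
Part 3: U2 = 12; d = -17; cross terms: (-16*-17 - 20*-37)=1012, (20*29 - -10*-17)=410, (-10*-37 - -16*29)=834; twice the area = |2256| = 2256; area = 1128; boundary points = 4 + 2 + 6 = 12; strictly interior points = area - boundary/2 + 1 = 1123; answer 1123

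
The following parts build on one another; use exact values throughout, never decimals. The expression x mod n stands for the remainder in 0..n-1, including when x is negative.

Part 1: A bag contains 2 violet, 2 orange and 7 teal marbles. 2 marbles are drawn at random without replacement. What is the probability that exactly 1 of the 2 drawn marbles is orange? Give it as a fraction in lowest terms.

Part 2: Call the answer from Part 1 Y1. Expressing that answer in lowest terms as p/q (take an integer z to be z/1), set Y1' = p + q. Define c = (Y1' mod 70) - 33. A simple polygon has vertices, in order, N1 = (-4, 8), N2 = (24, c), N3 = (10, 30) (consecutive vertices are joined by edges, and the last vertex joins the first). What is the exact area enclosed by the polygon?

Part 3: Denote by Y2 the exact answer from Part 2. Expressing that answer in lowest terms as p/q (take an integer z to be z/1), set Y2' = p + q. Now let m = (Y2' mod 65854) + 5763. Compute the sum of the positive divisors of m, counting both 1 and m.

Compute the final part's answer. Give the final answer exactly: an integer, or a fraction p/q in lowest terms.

9510

Part 1: total draws C(11,2) = 55; favorable C(2,1)*C(9,1) = 18; P = 18/55; answer 18/55
Part 2: Y1 = 18/55; threaded value p + q = 73; c = -30; cross terms: (-4*-30 - 24*8)=-72, (24*30 - 10*-30)=1020, (10*8 - -4*30)=200; twice the area = |1148| = 1148; area = 574; answer 574
Part 3: Y2 = 574; threaded value p + q = 575; m = 6338; 6338 = 2 * 3169; sigma = (1 + 2) * (1 + 3169) = 3 * 3170 = 9510; answer 9510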